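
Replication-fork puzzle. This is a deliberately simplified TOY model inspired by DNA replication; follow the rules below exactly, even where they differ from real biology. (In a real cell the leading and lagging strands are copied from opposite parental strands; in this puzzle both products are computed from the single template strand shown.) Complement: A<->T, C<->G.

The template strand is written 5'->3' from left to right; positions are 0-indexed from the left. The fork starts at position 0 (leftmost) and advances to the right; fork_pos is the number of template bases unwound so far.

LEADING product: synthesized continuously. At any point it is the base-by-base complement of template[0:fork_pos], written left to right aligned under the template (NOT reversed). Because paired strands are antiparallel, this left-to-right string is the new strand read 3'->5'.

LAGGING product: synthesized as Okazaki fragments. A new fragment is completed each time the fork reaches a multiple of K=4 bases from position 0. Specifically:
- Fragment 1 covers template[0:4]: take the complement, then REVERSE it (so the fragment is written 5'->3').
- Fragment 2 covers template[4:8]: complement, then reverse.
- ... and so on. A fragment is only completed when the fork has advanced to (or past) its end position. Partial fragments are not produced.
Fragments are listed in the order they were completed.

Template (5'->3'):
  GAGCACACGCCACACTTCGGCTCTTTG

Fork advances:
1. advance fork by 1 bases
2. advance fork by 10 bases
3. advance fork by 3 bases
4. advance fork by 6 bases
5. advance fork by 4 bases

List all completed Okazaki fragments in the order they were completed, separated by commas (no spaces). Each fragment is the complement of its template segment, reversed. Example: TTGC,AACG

Step 1: advance 1 -> fork_pos = 0 + 1 = 1. Next multiple of 4 is 4 (not reached); still 0 fragment(s).
Step 2: advance 10 -> fork_pos = 1 + 10 = 11. Reached multiple(s) of 4: 4, 8 -> fragments 1-2 completed (2 total).
Step 3: advance 3 -> fork_pos = 11 + 3 = 14. Reached multiple(s) of 4: 12 -> fragment 3 completed (3 total).
Step 4: advance 6 -> fork_pos = 14 + 6 = 20. Reached multiple(s) of 4: 16, 20 -> fragments 4-5 completed (5 total).
Step 5: advance 4 -> fork_pos = 20 + 4 = 24. Reached multiple(s) of 4: 24 -> fragment 6 completed (6 total).
Final fork_pos = 24, so 6 fragment(s) are complete. Build each: template segment -> complement -> reverse.
Fragment 1: template[0:4] = GAGC -> complement CTCG -> reversed GCTC
Fragment 2: template[4:8] = ACAC -> complement TGTG -> reversed GTGT
Fragment 3: template[8:12] = GCCA -> complement CGGT -> reversed TGGC
Fragment 4: template[12:16] = CACT -> complement GTGA -> reversed AGTG
Fragment 5: template[16:20] = TCGG -> complement AGCC -> reversed CCGA
Fragment 6: template[20:24] = CTCT -> complement GAGA -> reversed AGAG

Answer: GCTC,GTGT,TGGC,AGTG,CCGA,AGAG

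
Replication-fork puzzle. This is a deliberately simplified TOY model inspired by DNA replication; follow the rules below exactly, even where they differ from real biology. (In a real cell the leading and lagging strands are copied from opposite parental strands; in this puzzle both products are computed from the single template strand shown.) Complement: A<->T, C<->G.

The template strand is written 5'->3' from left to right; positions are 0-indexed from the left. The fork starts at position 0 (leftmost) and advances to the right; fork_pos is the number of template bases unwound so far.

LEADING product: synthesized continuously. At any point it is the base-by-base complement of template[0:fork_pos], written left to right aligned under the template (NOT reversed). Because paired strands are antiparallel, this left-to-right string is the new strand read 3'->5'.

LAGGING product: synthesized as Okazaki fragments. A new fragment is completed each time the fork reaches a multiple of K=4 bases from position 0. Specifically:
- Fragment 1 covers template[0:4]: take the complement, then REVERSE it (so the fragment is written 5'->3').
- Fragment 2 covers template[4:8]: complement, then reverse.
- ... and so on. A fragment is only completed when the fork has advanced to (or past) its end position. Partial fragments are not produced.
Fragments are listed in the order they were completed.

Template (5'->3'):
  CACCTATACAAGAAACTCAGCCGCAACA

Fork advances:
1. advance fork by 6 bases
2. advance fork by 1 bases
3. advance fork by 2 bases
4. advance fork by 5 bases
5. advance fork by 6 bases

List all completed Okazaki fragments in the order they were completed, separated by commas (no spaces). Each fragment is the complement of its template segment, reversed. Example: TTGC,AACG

Answer: GGTG,TATA,CTTG,GTTT,CTGA

Derivation:
Step 1: advance 6 -> fork_pos = 0 + 6 = 6. Reached multiple(s) of 4: 4 -> fragment 1 completed (1 total).
Step 2: advance 1 -> fork_pos = 6 + 1 = 7. Next multiple of 4 is 8 (not reached); still 1 fragment(s).
Step 3: advance 2 -> fork_pos = 7 + 2 = 9. Reached multiple(s) of 4: 8 -> fragment 2 completed (2 total).
Step 4: advance 5 -> fork_pos = 9 + 5 = 14. Reached multiple(s) of 4: 12 -> fragment 3 completed (3 total).
Step 5: advance 6 -> fork_pos = 14 + 6 = 20. Reached multiple(s) of 4: 16, 20 -> fragments 4-5 completed (5 total).
Final fork_pos = 20, so 5 fragment(s) are complete. Build each: template segment -> complement -> reverse.
Fragment 1: template[0:4] = CACC -> complement GTGG -> reversed GGTG
Fragment 2: template[4:8] = TATA -> complement ATAT -> reversed TATA
Fragment 3: template[8:12] = CAAG -> complement GTTC -> reversed CTTG
Fragment 4: template[12:16] = AAAC -> complement TTTG -> reversed GTTT
Fragment 5: template[16:20] = TCAG -> complement AGTC -> reversed CTGA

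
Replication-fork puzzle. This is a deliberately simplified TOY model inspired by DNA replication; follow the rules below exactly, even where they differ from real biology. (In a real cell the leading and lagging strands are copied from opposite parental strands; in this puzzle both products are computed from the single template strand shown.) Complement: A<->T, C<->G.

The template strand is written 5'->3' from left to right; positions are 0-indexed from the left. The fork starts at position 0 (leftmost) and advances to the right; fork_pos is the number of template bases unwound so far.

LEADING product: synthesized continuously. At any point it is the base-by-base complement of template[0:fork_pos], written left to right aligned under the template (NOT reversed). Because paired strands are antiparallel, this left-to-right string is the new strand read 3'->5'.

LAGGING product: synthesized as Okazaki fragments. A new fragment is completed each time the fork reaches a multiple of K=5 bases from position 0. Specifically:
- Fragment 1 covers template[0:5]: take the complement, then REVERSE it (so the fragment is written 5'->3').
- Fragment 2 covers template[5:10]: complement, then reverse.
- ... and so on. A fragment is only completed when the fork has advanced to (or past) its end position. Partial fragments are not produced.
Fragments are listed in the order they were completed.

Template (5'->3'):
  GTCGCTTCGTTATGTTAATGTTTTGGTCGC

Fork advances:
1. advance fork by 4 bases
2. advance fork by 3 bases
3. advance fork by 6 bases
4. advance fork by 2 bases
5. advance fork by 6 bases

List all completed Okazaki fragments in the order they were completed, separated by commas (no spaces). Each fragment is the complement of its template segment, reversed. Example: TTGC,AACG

Answer: GCGAC,ACGAA,ACATA,CATTA

Derivation:
Step 1: advance 4 -> fork_pos = 0 + 4 = 4. Next multiple of 5 is 5 (not reached); still 0 fragment(s).
Step 2: advance 3 -> fork_pos = 4 + 3 = 7. Reached multiple(s) of 5: 5 -> fragment 1 completed (1 total).
Step 3: advance 6 -> fork_pos = 7 + 6 = 13. Reached multiple(s) of 5: 10 -> fragment 2 completed (2 total).
Step 4: advance 2 -> fork_pos = 13 + 2 = 15. Reached multiple(s) of 5: 15 -> fragment 3 completed (3 total).
Step 5: advance 6 -> fork_pos = 15 + 6 = 21. Reached multiple(s) of 5: 20 -> fragment 4 completed (4 total).
Final fork_pos = 21, so 4 fragment(s) are complete. Build each: template segment -> complement -> reverse.
Fragment 1: template[0:5] = GTCGC -> complement CAGCG -> reversed GCGAC
Fragment 2: template[5:10] = TTCGT -> complement AAGCA -> reversed ACGAA
Fragment 3: template[10:15] = TATGT -> complement ATACA -> reversed ACATA
Fragment 4: template[15:20] = TAATG -> complement ATTAC -> reversed CATTA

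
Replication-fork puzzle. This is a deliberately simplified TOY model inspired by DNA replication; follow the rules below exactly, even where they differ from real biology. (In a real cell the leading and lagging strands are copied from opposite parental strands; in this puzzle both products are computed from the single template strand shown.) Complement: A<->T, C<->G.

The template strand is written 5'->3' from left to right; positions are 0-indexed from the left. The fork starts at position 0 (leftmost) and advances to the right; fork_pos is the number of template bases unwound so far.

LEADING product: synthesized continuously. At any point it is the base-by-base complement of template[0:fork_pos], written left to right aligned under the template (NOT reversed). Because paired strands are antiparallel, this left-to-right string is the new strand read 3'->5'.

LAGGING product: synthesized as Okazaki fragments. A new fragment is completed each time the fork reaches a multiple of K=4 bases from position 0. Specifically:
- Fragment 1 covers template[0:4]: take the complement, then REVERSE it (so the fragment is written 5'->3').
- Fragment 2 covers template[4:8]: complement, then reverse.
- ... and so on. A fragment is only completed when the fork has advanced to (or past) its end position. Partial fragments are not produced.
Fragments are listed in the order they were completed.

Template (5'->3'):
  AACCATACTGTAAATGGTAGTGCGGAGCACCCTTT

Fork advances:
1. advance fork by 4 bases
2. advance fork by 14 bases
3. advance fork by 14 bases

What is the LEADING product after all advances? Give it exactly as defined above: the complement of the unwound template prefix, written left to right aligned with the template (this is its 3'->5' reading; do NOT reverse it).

Step 1: advance 4 -> fork_pos = 0 + 4 = 4.
Step 2: advance 14 -> fork_pos = 4 + 14 = 18.
Step 3: advance 14 -> fork_pos = 18 + 14 = 32.
Unwound prefix: template[0:32] = AACCATACTGTAAATGGTAGTGCGGAGCACCC
Complement it base by base (A<->T, C<->G), keeping left-to-right order:
  [0:5] AACCA -> TTGGT
  [5:10] TACTG -> ATGAC
  [10:15] TAAAT -> ATTTA
  [15:20] GGTAG -> CCATC
  [20:25] TGCGG -> ACGCC
  [25:30] AGCAC -> TCGTG
  [30:32] CC -> GG
Concatenate: TTGGTATGACATTTACCATCACGCCTCGTGGG (length 32; written aligned with the template, i.e. 3'->5').

Answer: TTGGTATGACATTTACCATCACGCCTCGTGGG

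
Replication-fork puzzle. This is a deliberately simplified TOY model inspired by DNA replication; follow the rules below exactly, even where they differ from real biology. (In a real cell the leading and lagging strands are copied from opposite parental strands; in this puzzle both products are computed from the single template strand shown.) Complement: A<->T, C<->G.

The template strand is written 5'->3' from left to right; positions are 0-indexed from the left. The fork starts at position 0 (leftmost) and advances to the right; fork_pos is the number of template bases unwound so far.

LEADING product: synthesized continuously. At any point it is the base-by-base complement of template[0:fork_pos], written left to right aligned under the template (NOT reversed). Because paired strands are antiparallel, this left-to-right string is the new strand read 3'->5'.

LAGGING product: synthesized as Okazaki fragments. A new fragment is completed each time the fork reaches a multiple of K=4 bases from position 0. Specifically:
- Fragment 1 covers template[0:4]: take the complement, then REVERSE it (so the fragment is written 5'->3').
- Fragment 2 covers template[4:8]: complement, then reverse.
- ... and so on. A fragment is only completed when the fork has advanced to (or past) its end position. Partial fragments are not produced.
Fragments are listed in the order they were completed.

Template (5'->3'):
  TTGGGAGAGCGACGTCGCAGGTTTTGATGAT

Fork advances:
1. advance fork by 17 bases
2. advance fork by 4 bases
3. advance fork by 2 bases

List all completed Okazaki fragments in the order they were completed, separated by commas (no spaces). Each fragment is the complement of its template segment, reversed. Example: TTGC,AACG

Answer: CCAA,TCTC,TCGC,GACG,CTGC

Derivation:
Step 1: advance 17 -> fork_pos = 0 + 17 = 17. Reached multiple(s) of 4: 4, 8, 12, 16 -> fragments 1-4 completed (4 total).
Step 2: advance 4 -> fork_pos = 17 + 4 = 21. Reached multiple(s) of 4: 20 -> fragment 5 completed (5 total).
Step 3: advance 2 -> fork_pos = 21 + 2 = 23. Next multiple of 4 is 24 (not reached); still 5 fragment(s).
Final fork_pos = 23, so 5 fragment(s) are complete. Build each: template segment -> complement -> reverse.
Fragment 1: template[0:4] = TTGG -> complement AACC -> reversed CCAA
Fragment 2: template[4:8] = GAGA -> complement CTCT -> reversed TCTC
Fragment 3: template[8:12] = GCGA -> complement CGCT -> reversed TCGC
Fragment 4: template[12:16] = CGTC -> complement GCAG -> reversed GACG
Fragment 5: template[16:20] = GCAG -> complement CGTC -> reversed CTGC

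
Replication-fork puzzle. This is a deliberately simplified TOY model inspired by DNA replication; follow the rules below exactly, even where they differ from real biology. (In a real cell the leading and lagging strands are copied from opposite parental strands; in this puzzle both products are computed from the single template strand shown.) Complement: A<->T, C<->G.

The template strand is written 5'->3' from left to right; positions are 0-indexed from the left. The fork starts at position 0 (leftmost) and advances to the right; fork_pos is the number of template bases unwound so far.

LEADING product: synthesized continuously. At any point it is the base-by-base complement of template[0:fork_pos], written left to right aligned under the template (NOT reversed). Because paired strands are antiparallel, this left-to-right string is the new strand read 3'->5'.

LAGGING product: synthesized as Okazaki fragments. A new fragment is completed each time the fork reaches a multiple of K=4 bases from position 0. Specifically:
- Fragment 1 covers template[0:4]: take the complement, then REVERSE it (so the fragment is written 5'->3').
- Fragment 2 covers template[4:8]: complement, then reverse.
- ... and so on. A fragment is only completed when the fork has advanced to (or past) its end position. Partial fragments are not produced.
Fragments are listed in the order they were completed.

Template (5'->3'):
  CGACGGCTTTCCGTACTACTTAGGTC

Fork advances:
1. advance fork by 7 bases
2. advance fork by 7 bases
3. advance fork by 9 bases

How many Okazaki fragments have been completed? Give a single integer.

Step 1: advance 7 -> fork_pos = 0 + 7 = 7. Reached multiple(s) of 4: 4 -> fragment 1 completed (1 total).
Step 2: advance 7 -> fork_pos = 7 + 7 = 14. Reached multiple(s) of 4: 8, 12 -> fragments 2-3 completed (3 total).
Step 3: advance 9 -> fork_pos = 14 + 9 = 23. Reached multiple(s) of 4: 16, 20 -> fragments 4-5 completed (5 total).
Check: final fork_pos = 23; the multiples of 4 that are <= 23 are 4..20 -> 23 // 4 = 5 completed fragment(s).

Answer: 5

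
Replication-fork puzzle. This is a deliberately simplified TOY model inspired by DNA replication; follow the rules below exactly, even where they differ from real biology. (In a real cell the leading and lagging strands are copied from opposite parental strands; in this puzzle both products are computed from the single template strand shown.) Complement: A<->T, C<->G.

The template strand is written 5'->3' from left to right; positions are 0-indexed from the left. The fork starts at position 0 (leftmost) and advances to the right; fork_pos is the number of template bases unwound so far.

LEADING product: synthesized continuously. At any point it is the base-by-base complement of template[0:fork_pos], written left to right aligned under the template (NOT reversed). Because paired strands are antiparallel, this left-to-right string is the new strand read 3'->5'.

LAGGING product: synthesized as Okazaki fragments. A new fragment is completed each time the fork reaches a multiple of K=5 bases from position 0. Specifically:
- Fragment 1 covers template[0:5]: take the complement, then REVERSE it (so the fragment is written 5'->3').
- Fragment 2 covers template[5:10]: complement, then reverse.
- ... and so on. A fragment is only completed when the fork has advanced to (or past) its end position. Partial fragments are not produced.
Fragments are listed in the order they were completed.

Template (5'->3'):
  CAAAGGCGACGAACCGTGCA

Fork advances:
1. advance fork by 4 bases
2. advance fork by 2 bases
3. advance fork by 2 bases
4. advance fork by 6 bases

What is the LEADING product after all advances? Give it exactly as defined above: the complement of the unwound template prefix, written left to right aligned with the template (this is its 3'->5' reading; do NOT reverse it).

Step 1: advance 4 -> fork_pos = 0 + 4 = 4.
Step 2: advance 2 -> fork_pos = 4 + 2 = 6.
Step 3: advance 2 -> fork_pos = 6 + 2 = 8.
Step 4: advance 6 -> fork_pos = 8 + 6 = 14.
Unwound prefix: template[0:14] = CAAAGGCGACGAAC
Complement it base by base (A<->T, C<->G), keeping left-to-right order:
  [0:5] CAAAG -> GTTTC
  [5:10] GCGAC -> CGCTG
  [10:14] GAAC -> CTTG
Concatenate: GTTTCCGCTGCTTG (length 14; written aligned with the template, i.e. 3'->5').

Answer: GTTTCCGCTGCTTG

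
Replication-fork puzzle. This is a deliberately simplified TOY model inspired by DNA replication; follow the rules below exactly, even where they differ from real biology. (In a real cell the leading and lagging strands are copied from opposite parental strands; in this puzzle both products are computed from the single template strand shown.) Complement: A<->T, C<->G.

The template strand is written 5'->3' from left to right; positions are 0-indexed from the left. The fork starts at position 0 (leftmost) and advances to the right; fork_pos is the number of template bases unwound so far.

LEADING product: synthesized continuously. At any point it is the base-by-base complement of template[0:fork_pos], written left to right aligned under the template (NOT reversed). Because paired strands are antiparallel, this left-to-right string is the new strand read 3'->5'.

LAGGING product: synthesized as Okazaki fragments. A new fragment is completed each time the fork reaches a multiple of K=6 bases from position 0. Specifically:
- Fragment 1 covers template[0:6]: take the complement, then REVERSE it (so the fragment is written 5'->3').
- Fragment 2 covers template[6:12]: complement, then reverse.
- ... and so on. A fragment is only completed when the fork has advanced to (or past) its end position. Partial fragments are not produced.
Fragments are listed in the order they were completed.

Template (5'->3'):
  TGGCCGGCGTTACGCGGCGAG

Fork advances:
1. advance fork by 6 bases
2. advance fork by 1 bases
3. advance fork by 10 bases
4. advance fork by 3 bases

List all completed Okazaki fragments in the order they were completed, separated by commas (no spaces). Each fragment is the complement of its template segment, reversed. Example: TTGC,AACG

Step 1: advance 6 -> fork_pos = 0 + 6 = 6. Reached multiple(s) of 6: 6 -> fragment 1 completed (1 total).
Step 2: advance 1 -> fork_pos = 6 + 1 = 7. Next multiple of 6 is 12 (not reached); still 1 fragment(s).
Step 3: advance 10 -> fork_pos = 7 + 10 = 17. Reached multiple(s) of 6: 12 -> fragment 2 completed (2 total).
Step 4: advance 3 -> fork_pos = 17 + 3 = 20. Reached multiple(s) of 6: 18 -> fragment 3 completed (3 total).
Final fork_pos = 20, so 3 fragment(s) are complete. Build each: template segment -> complement -> reverse.
Fragment 1: template[0:6] = TGGCCG -> complement ACCGGC -> reversed CGGCCA
Fragment 2: template[6:12] = GCGTTA -> complement CGCAAT -> reversed TAACGC
Fragment 3: template[12:18] = CGCGGC -> complement GCGCCG -> reversed GCCGCG

Answer: CGGCCA,TAACGC,GCCGCG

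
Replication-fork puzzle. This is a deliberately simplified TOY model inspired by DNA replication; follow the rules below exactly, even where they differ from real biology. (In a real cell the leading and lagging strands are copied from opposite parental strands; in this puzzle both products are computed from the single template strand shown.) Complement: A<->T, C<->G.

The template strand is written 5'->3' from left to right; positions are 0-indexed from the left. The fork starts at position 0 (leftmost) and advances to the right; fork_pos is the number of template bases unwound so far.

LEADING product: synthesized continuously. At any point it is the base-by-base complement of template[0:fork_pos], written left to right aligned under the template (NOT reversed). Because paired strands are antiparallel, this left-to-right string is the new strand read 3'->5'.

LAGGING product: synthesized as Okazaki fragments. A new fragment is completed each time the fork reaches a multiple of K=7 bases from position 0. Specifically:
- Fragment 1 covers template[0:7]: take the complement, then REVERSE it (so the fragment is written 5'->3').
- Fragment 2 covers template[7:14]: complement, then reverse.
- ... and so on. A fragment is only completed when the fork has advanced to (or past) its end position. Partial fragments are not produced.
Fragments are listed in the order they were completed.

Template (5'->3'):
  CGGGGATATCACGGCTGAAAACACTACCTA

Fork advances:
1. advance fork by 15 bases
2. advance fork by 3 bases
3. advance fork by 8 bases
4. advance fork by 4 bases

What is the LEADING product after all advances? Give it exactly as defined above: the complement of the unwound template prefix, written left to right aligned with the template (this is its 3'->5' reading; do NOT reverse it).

Answer: GCCCCTATAGTGCCGACTTTTGTGATGGAT

Derivation:
Step 1: advance 15 -> fork_pos = 0 + 15 = 15.
Step 2: advance 3 -> fork_pos = 15 + 3 = 18.
Step 3: advance 8 -> fork_pos = 18 + 8 = 26.
Step 4: advance 4 -> fork_pos = 26 + 4 = 30.
Unwound prefix: template[0:30] = CGGGGATATCACGGCTGAAAACACTACCTA
Complement it base by base (A<->T, C<->G), keeping left-to-right order:
  [0:5] CGGGG -> GCCCC
  [5:10] ATATC -> TATAG
  [10:15] ACGGC -> TGCCG
  [15:20] TGAAA -> ACTTT
  [20:25] ACACT -> TGTGA
  [25:30] ACCTA -> TGGAT
Concatenate: GCCCCTATAGTGCCGACTTTTGTGATGGAT (length 30; written aligned with the template, i.e. 3'->5').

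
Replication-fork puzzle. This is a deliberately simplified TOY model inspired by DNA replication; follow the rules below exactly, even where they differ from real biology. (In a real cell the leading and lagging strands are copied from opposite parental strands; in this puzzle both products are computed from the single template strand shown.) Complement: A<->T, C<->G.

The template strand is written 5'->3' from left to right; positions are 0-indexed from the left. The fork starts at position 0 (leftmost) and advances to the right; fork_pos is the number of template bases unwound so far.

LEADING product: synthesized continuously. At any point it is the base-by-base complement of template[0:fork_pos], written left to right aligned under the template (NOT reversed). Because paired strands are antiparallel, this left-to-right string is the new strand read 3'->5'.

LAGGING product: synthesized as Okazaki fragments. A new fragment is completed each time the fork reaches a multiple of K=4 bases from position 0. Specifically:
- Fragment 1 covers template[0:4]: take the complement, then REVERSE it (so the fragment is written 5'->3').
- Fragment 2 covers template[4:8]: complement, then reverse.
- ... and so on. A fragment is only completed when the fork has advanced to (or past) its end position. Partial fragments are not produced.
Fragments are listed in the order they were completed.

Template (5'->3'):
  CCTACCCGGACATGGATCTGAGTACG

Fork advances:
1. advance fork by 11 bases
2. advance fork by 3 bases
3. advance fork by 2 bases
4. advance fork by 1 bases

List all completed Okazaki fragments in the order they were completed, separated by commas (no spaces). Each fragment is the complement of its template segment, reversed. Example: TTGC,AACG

Answer: TAGG,CGGG,TGTC,TCCA

Derivation:
Step 1: advance 11 -> fork_pos = 0 + 11 = 11. Reached multiple(s) of 4: 4, 8 -> fragments 1-2 completed (2 total).
Step 2: advance 3 -> fork_pos = 11 + 3 = 14. Reached multiple(s) of 4: 12 -> fragment 3 completed (3 total).
Step 3: advance 2 -> fork_pos = 14 + 2 = 16. Reached multiple(s) of 4: 16 -> fragment 4 completed (4 total).
Step 4: advance 1 -> fork_pos = 16 + 1 = 17. Next multiple of 4 is 20 (not reached); still 4 fragment(s).
Final fork_pos = 17, so 4 fragment(s) are complete. Build each: template segment -> complement -> reverse.
Fragment 1: template[0:4] = CCTA -> complement GGAT -> reversed TAGG
Fragment 2: template[4:8] = CCCG -> complement GGGC -> reversed CGGG
Fragment 3: template[8:12] = GACA -> complement CTGT -> reversed TGTC
Fragment 4: template[12:16] = TGGA -> complement ACCT -> reversed TCCA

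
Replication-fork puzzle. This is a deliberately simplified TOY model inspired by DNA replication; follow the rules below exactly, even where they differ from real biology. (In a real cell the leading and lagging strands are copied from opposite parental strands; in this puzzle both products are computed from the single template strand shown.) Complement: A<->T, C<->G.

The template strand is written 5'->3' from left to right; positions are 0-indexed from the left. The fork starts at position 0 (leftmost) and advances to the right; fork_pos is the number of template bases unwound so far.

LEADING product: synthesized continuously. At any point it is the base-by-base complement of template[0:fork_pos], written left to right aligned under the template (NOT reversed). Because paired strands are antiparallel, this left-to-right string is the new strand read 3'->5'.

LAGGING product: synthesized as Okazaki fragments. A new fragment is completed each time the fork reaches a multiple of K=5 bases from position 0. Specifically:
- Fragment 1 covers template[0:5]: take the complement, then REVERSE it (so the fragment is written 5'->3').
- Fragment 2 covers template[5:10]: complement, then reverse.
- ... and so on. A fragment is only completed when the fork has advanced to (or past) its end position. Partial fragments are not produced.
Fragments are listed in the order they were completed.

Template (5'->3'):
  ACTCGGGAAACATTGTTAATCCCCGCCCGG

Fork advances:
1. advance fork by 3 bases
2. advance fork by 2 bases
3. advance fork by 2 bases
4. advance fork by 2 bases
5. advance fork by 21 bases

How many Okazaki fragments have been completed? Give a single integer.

Step 1: advance 3 -> fork_pos = 0 + 3 = 3. Next multiple of 5 is 5 (not reached); still 0 fragment(s).
Step 2: advance 2 -> fork_pos = 3 + 2 = 5. Reached multiple(s) of 5: 5 -> fragment 1 completed (1 total).
Step 3: advance 2 -> fork_pos = 5 + 2 = 7. Next multiple of 5 is 10 (not reached); still 1 fragment(s).
Step 4: advance 2 -> fork_pos = 7 + 2 = 9. Next multiple of 5 is 10 (not reached); still 1 fragment(s).
Step 5: advance 21 -> fork_pos = 9 + 21 = 30. Reached multiple(s) of 5: 10, 15, 20, 25, 30 -> fragments 2-6 completed (6 total).
Check: final fork_pos = 30; the multiples of 5 that are <= 30 are 5..30 -> 30 // 5 = 6 completed fragment(s).

Answer: 6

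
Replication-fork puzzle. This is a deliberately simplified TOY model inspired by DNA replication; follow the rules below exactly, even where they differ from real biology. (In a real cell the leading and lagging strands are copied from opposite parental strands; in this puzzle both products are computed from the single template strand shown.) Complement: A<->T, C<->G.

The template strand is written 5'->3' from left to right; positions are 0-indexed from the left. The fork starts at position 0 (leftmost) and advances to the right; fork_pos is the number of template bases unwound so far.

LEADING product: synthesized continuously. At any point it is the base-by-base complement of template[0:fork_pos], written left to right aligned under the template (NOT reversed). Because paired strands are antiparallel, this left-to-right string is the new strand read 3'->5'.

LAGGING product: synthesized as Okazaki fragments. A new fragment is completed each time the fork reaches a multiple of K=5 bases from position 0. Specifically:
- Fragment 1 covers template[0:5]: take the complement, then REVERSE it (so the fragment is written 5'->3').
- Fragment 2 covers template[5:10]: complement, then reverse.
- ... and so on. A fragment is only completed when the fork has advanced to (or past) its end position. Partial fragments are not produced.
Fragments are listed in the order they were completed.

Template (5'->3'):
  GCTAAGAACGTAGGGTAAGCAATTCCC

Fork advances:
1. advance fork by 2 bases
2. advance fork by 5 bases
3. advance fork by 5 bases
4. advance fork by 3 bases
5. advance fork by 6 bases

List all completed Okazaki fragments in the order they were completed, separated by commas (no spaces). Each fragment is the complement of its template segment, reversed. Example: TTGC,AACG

Answer: TTAGC,CGTTC,CCCTA,GCTTA

Derivation:
Step 1: advance 2 -> fork_pos = 0 + 2 = 2. Next multiple of 5 is 5 (not reached); still 0 fragment(s).
Step 2: advance 5 -> fork_pos = 2 + 5 = 7. Reached multiple(s) of 5: 5 -> fragment 1 completed (1 total).
Step 3: advance 5 -> fork_pos = 7 + 5 = 12. Reached multiple(s) of 5: 10 -> fragment 2 completed (2 total).
Step 4: advance 3 -> fork_pos = 12 + 3 = 15. Reached multiple(s) of 5: 15 -> fragment 3 completed (3 total).
Step 5: advance 6 -> fork_pos = 15 + 6 = 21. Reached multiple(s) of 5: 20 -> fragment 4 completed (4 total).
Final fork_pos = 21, so 4 fragment(s) are complete. Build each: template segment -> complement -> reverse.
Fragment 1: template[0:5] = GCTAA -> complement CGATT -> reversed TTAGC
Fragment 2: template[5:10] = GAACG -> complement CTTGC -> reversed CGTTC
Fragment 3: template[10:15] = TAGGG -> complement ATCCC -> reversed CCCTA
Fragment 4: template[15:20] = TAAGC -> complement ATTCG -> reversed GCTTA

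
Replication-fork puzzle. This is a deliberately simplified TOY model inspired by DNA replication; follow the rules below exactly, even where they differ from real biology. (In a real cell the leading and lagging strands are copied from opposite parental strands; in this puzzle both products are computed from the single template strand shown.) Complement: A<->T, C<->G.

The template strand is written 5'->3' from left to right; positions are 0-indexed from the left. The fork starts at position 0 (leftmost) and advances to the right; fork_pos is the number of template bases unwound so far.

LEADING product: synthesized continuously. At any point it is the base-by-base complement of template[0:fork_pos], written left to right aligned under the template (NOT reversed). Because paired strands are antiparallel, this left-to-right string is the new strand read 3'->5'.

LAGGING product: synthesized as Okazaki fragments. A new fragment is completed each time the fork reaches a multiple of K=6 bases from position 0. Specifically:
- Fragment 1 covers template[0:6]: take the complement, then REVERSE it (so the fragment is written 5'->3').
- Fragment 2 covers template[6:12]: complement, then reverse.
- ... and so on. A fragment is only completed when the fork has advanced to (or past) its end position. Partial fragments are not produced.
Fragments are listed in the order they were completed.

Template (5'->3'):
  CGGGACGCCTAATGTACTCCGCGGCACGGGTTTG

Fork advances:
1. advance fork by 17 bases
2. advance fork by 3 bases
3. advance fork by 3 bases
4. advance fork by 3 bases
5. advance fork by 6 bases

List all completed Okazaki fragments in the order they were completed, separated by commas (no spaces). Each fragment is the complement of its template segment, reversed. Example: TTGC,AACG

Step 1: advance 17 -> fork_pos = 0 + 17 = 17. Reached multiple(s) of 6: 6, 12 -> fragments 1-2 completed (2 total).
Step 2: advance 3 -> fork_pos = 17 + 3 = 20. Reached multiple(s) of 6: 18 -> fragment 3 completed (3 total).
Step 3: advance 3 -> fork_pos = 20 + 3 = 23. Next multiple of 6 is 24 (not reached); still 3 fragment(s).
Step 4: advance 3 -> fork_pos = 23 + 3 = 26. Reached multiple(s) of 6: 24 -> fragment 4 completed (4 total).
Step 5: advance 6 -> fork_pos = 26 + 6 = 32. Reached multiple(s) of 6: 30 -> fragment 5 completed (5 total).
Final fork_pos = 32, so 5 fragment(s) are complete. Build each: template segment -> complement -> reverse.
Fragment 1: template[0:6] = CGGGAC -> complement GCCCTG -> reversed GTCCCG
Fragment 2: template[6:12] = GCCTAA -> complement CGGATT -> reversed TTAGGC
Fragment 3: template[12:18] = TGTACT -> complement ACATGA -> reversed AGTACA
Fragment 4: template[18:24] = CCGCGG -> complement GGCGCC -> reversed CCGCGG
Fragment 5: template[24:30] = CACGGG -> complement GTGCCC -> reversed CCCGTG

Answer: GTCCCG,TTAGGC,AGTACA,CCGCGG,CCCGTG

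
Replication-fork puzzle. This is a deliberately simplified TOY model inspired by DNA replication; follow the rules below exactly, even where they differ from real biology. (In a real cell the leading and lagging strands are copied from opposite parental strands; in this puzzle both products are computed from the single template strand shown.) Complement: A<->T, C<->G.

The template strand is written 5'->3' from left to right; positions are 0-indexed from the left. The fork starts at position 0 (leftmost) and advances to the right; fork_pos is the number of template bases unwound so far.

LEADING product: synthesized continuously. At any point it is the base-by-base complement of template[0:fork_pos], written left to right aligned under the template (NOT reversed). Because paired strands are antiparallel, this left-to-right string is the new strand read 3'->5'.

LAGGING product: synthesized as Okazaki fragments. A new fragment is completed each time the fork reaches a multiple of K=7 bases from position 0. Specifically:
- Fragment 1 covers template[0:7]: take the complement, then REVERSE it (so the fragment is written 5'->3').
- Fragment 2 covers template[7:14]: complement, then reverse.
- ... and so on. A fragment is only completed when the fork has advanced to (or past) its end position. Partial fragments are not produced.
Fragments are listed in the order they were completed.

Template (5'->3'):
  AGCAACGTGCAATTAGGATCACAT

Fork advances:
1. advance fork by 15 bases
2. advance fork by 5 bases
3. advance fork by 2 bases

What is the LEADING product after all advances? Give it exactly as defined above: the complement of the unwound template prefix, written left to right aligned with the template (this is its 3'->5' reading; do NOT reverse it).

Step 1: advance 15 -> fork_pos = 0 + 15 = 15.
Step 2: advance 5 -> fork_pos = 15 + 5 = 20.
Step 3: advance 2 -> fork_pos = 20 + 2 = 22.
Unwound prefix: template[0:22] = AGCAACGTGCAATTAGGATCAC
Complement it base by base (A<->T, C<->G), keeping left-to-right order:
  [0:5] AGCAA -> TCGTT
  [5:10] CGTGC -> GCACG
  [10:15] AATTA -> TTAAT
  [15:20] GGATC -> CCTAG
  [20:22] AC -> TG
Concatenate: TCGTTGCACGTTAATCCTAGTG (length 22; written aligned with the template, i.e. 3'->5').

Answer: TCGTTGCACGTTAATCCTAGTG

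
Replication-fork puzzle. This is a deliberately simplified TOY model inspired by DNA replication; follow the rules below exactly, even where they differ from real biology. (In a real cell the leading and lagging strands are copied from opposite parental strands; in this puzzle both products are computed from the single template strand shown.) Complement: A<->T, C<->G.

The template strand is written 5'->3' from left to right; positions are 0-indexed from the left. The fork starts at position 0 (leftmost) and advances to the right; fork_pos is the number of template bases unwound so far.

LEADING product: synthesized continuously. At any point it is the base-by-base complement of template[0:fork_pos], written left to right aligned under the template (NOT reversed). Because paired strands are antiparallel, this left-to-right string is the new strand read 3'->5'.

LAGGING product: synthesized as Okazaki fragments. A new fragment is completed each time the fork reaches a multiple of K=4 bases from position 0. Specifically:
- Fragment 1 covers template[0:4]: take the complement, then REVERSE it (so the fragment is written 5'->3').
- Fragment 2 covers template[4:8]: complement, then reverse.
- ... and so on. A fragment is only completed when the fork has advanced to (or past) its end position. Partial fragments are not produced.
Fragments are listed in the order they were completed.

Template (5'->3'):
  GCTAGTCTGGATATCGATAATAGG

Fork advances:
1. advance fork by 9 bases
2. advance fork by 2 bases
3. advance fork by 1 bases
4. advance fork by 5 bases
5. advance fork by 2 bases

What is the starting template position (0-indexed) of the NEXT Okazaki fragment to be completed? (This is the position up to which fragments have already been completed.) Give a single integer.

Answer: 16

Derivation:
Step 1: advance 9 -> fork_pos = 0 + 9 = 9. Reached multiple(s) of 4: 4, 8 -> fragments 1-2 completed (2 total).
Step 2: advance 2 -> fork_pos = 9 + 2 = 11. Next multiple of 4 is 12 (not reached); still 2 fragment(s).
Step 3: advance 1 -> fork_pos = 11 + 1 = 12. Reached multiple(s) of 4: 12 -> fragment 3 completed (3 total).
Step 4: advance 5 -> fork_pos = 12 + 5 = 17. Reached multiple(s) of 4: 16 -> fragment 4 completed (4 total).
Step 5: advance 2 -> fork_pos = 17 + 2 = 19. Next multiple of 4 is 20 (not reached); still 4 fragment(s).
4 fragment(s) completed, covering template[0:16] (4 x 4 = 16). The next fragment, fragment 5, covers template[16:20], so it starts at position 16.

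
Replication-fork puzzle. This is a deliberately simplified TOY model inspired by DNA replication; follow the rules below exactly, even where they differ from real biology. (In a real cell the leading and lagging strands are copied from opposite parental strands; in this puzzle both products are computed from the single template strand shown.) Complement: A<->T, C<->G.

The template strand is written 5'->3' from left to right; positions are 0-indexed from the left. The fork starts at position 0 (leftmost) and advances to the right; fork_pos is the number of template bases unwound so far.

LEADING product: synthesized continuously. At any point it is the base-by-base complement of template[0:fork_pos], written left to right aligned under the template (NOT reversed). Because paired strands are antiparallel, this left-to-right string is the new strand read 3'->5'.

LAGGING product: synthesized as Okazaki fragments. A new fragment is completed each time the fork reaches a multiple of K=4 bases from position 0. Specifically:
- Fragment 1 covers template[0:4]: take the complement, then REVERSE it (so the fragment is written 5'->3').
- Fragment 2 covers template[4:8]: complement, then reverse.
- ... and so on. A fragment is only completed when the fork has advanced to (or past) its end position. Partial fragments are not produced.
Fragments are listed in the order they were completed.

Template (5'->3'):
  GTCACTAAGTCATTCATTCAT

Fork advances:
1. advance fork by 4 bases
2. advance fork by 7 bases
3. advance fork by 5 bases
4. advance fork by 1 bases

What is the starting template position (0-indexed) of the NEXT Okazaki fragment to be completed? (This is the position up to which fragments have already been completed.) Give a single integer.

Answer: 16

Derivation:
Step 1: advance 4 -> fork_pos = 0 + 4 = 4. Reached multiple(s) of 4: 4 -> fragment 1 completed (1 total).
Step 2: advance 7 -> fork_pos = 4 + 7 = 11. Reached multiple(s) of 4: 8 -> fragment 2 completed (2 total).
Step 3: advance 5 -> fork_pos = 11 + 5 = 16. Reached multiple(s) of 4: 12, 16 -> fragments 3-4 completed (4 total).
Step 4: advance 1 -> fork_pos = 16 + 1 = 17. Next multiple of 4 is 20 (not reached); still 4 fragment(s).
4 fragment(s) completed, covering template[0:16] (4 x 4 = 16). The next fragment, fragment 5, covers template[16:20], so it starts at position 16.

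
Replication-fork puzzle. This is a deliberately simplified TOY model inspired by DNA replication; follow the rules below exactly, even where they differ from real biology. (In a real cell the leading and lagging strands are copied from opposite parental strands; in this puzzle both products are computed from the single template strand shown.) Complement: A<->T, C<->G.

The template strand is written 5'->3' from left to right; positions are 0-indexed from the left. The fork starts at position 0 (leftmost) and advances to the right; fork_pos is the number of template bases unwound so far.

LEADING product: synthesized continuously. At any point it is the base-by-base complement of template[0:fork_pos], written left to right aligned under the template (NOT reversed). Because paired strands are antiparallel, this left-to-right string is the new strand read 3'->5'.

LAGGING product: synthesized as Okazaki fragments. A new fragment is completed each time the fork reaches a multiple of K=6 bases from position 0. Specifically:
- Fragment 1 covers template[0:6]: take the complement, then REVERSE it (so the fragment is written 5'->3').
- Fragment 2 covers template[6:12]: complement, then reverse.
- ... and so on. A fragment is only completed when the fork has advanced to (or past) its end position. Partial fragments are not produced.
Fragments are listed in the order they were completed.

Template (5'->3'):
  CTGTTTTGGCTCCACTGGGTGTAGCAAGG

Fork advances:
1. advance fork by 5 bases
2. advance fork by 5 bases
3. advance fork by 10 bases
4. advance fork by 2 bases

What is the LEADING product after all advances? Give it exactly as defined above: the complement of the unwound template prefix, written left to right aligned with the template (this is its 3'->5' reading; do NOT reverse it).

Step 1: advance 5 -> fork_pos = 0 + 5 = 5.
Step 2: advance 5 -> fork_pos = 5 + 5 = 10.
Step 3: advance 10 -> fork_pos = 10 + 10 = 20.
Step 4: advance 2 -> fork_pos = 20 + 2 = 22.
Unwound prefix: template[0:22] = CTGTTTTGGCTCCACTGGGTGT
Complement it base by base (A<->T, C<->G), keeping left-to-right order:
  [0:5] CTGTT -> GACAA
  [5:10] TTGGC -> AACCG
  [10:15] TCCAC -> AGGTG
  [15:20] TGGGT -> ACCCA
  [20:22] GT -> CA
Concatenate: GACAAAACCGAGGTGACCCACA (length 22; written aligned with the template, i.e. 3'->5').

Answer: GACAAAACCGAGGTGACCCACA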